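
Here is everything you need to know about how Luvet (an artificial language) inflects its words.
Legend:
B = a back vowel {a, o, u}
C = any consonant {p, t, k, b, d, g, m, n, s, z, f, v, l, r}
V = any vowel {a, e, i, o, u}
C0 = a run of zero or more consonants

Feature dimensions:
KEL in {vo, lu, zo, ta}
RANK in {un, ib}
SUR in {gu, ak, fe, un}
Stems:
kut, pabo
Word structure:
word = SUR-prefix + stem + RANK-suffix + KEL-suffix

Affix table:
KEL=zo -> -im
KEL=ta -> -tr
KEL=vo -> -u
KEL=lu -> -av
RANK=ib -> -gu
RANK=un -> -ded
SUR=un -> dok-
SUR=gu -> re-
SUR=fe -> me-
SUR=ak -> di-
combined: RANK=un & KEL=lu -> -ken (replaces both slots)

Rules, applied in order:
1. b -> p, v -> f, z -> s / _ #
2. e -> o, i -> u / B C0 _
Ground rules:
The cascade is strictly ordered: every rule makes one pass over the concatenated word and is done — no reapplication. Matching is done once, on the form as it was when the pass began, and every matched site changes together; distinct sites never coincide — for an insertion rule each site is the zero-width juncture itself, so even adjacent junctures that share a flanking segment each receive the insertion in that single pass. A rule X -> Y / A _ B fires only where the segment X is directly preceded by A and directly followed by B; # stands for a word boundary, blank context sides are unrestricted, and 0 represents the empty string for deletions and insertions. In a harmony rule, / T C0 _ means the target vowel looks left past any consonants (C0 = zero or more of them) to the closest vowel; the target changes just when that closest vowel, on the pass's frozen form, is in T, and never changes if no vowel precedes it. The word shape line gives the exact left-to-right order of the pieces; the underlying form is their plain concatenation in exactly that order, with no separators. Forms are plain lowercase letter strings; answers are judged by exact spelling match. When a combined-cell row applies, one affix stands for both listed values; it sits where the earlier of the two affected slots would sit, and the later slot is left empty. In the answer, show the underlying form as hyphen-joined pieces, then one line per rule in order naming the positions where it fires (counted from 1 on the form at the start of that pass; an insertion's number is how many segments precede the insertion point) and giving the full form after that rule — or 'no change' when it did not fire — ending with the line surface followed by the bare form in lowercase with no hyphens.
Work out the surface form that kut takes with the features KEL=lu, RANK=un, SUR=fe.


underlying: me-kut-ken
1. b -> p, v -> f, z -> s / _ #: no change
2. e -> o, i -> u / B C0 _: fires at position(s) 7: mekutkon
surface: mekutkon


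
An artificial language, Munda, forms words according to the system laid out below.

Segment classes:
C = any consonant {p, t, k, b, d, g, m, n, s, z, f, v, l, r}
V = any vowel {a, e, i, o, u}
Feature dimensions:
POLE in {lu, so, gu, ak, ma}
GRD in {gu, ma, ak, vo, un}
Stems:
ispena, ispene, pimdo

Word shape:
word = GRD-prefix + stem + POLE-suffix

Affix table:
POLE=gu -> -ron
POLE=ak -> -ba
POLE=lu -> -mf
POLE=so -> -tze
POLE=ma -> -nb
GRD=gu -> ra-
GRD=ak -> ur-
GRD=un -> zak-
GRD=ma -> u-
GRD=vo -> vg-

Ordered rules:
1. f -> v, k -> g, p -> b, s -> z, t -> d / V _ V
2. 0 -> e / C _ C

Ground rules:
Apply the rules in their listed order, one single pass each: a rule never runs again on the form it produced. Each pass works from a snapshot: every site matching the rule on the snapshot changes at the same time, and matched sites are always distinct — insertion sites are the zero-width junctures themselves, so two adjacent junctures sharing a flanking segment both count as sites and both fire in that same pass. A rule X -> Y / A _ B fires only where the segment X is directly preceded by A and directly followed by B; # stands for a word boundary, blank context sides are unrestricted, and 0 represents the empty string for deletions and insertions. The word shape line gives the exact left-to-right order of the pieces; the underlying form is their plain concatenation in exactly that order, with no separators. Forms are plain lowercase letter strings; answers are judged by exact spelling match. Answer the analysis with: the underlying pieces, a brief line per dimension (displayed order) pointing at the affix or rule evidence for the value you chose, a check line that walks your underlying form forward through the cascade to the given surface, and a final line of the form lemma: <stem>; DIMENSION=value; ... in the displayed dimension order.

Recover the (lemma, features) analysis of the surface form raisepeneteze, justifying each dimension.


underlying: ra-ispene-tze
POLE=so - signalled by the affix -tze
GRD=gu - signalled by the affix ra-
check: raispenetze -> raispenetze -> raisepeneteze
lemma: ispene; POLE=so; GRD=gu


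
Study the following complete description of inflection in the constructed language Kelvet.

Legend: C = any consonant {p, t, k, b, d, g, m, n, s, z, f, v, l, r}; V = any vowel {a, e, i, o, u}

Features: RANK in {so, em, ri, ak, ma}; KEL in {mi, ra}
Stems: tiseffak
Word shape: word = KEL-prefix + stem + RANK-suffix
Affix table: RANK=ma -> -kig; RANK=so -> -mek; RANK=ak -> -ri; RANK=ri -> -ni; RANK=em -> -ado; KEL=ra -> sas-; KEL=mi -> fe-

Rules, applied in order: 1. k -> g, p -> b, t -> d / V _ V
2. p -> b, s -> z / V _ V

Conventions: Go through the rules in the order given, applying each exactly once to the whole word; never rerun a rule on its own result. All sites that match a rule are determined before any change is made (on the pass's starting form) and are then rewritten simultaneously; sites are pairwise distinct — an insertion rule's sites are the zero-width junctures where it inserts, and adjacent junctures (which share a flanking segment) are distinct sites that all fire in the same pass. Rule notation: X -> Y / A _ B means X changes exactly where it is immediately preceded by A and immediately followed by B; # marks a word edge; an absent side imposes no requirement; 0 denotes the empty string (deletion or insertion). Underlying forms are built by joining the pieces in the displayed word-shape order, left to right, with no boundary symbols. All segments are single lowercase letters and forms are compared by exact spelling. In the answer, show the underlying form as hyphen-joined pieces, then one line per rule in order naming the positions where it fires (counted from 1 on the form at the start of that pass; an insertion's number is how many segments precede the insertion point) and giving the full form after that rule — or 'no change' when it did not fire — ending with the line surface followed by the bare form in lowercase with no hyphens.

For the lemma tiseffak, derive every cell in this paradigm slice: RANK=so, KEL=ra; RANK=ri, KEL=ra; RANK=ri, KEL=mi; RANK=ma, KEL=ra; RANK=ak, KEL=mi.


cell RANK=so, KEL=ra:
underlying: sas-tiseffak-mek
1. k -> g, p -> b, t -> d / V _ V: no change
2. p -> b, s -> z / V _ V: fires at position(s) 6: sastizeffakmek
surface: sastizeffakmek

cell RANK=ri, KEL=ra:
underlying: sas-tiseffak-ni
1. k -> g, p -> b, t -> d / V _ V: no change
2. p -> b, s -> z / V _ V: fires at position(s) 6: sastizeffakni
surface: sastizeffakni

cell RANK=ri, KEL=mi:
underlying: fe-tiseffak-ni
1. k -> g, p -> b, t -> d / V _ V: fires at position(s) 3: fediseffakni
2. p -> b, s -> z / V _ V: fires at position(s) 5: fedizeffakni
surface: fedizeffakni

cell RANK=ma, KEL=ra:
underlying: sas-tiseffak-kig
1. k -> g, p -> b, t -> d / V _ V: no change
2. p -> b, s -> z / V _ V: fires at position(s) 6: sastizeffakkig
surface: sastizeffakkig

cell RANK=ak, KEL=mi:
underlying: fe-tiseffak-ri
1. k -> g, p -> b, t -> d / V _ V: fires at position(s) 3: fediseffakri
2. p -> b, s -> z / V _ V: fires at position(s) 5: fedizeffakri
surface: fedizeffakri


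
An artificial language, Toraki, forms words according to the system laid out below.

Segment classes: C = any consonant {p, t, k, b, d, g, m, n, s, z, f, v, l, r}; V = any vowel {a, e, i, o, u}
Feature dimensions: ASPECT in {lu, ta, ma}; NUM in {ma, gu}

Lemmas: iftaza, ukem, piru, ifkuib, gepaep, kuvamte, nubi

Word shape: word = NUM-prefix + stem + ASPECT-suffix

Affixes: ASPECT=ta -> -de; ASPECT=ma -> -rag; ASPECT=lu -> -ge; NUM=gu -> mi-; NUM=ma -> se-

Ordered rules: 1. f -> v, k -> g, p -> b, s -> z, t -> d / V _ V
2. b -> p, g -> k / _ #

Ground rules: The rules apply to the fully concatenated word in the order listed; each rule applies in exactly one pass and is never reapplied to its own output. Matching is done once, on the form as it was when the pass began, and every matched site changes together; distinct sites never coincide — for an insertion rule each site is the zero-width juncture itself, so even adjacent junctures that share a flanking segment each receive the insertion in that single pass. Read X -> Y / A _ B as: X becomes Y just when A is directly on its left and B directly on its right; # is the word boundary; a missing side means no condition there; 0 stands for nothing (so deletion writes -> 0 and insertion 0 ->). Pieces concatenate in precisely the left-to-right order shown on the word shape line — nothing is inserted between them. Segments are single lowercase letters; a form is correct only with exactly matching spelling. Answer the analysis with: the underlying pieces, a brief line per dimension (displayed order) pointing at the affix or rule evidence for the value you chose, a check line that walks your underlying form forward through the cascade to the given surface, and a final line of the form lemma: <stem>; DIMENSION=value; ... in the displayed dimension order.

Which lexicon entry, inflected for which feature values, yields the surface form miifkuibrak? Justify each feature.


underlying: mi-ifkuib-rag
ASPECT=ma - signalled by the affix -rag
NUM=gu - signalled by the affix mi-
check: miifkuibrag -> miifkuibrag -> miifkuibrak
lemma: ifkuib; ASPECT=ma; NUM=gu


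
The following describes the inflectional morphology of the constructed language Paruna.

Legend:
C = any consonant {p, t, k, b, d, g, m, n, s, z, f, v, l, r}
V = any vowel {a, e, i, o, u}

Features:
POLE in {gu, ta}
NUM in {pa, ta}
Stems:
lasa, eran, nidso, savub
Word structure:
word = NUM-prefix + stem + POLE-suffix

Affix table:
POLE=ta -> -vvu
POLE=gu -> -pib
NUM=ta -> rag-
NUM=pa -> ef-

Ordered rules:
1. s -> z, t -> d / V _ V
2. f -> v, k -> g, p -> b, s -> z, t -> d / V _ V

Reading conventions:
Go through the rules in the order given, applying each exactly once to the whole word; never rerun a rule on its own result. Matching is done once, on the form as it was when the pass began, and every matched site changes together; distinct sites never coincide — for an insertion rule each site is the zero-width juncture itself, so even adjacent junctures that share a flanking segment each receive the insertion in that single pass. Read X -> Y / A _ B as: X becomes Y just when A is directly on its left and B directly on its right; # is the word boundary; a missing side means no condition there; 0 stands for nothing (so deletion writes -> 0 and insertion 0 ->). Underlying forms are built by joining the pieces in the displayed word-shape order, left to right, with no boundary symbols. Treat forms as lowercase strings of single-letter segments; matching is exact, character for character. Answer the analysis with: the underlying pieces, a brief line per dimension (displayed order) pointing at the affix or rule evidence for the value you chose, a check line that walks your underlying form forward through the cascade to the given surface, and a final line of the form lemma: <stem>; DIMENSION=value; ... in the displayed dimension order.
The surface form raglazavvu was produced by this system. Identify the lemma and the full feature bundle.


underlying: rag-lasa-vvu
POLE=ta - signalled by the affix -vvu
NUM=ta - signalled by the affix rag-
check: raglasavvu -> raglazavvu -> raglazavvu
lemma: lasa; POLE=ta; NUM=ta


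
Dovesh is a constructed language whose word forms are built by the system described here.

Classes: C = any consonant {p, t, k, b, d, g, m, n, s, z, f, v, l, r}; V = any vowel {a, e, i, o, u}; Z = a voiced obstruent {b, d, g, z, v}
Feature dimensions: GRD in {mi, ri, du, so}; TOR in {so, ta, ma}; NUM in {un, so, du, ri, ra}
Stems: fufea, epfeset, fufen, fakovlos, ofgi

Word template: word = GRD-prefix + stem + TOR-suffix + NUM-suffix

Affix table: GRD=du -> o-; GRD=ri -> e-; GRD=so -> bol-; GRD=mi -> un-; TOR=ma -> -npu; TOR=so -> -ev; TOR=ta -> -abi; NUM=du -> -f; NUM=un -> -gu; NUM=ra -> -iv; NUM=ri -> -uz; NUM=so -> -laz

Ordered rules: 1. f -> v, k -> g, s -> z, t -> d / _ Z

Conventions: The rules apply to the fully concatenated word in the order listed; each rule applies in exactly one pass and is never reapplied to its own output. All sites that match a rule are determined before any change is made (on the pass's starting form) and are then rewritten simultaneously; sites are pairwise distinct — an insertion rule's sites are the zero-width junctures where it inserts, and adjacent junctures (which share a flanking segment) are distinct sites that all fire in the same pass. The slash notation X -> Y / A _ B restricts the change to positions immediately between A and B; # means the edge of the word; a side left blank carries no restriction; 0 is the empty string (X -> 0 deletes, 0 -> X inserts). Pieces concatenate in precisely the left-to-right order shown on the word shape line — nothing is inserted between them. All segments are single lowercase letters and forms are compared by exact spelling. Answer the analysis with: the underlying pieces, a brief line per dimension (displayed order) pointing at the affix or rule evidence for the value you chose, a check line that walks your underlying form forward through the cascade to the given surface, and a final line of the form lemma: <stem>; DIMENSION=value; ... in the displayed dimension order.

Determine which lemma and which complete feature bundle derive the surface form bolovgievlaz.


underlying: bol-ofgi-ev-laz
GRD=so - signalled by the affix bol-
TOR=so - signalled by the affix -ev
NUM=so - signalled by the affix -laz
check: bolofgievlaz -> bolovgievlaz
lemma: ofgi; GRD=so; TOR=so; NUM=so


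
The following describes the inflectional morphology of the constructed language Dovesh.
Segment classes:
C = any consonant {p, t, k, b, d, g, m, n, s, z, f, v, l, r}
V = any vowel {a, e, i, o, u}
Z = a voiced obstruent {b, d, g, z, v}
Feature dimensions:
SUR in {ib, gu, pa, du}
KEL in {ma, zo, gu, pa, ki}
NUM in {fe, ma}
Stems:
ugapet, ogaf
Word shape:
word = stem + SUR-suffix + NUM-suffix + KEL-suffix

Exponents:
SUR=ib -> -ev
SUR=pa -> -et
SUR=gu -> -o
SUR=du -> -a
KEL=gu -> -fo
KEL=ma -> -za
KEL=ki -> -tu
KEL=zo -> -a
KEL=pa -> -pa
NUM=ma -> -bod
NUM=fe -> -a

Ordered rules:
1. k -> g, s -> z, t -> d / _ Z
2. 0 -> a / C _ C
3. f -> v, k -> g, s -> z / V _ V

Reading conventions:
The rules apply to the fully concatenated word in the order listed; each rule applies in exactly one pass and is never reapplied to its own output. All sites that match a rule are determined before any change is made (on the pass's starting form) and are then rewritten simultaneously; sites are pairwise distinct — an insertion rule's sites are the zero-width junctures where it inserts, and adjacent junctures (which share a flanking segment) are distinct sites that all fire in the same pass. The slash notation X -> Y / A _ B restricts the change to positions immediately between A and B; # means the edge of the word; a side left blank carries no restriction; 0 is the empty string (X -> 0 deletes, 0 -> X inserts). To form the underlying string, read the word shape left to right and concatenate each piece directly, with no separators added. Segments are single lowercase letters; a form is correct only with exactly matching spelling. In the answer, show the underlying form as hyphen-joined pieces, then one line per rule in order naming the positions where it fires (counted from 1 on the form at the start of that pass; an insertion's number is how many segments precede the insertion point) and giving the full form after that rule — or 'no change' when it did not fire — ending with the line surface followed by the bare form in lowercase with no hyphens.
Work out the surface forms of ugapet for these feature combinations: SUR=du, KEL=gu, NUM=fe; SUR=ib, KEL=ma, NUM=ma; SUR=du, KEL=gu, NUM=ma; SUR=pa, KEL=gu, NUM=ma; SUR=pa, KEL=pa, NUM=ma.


cell SUR=du, KEL=gu, NUM=fe:
underlying: ugapet-a-a-fo
1. k -> g, s -> z, t -> d / _ Z: no change
2. 0 -> a / C _ C: no change
3. f -> v, k -> g, s -> z / V _ V: fires at position(s) 9: ugapetaavo
surface: ugapetaavo

cell SUR=ib, KEL=ma, NUM=ma:
underlying: ugapet-ev-bod-za
1. k -> g, s -> z, t -> d / _ Z: no change
2. 0 -> a / C _ C: inserts after position(s) 8, 11: ugapetevabodaza
3. f -> v, k -> g, s -> z / V _ V: no change
surface: ugapetevabodaza

cell SUR=du, KEL=gu, NUM=ma:
underlying: ugapet-a-bod-fo
1. k -> g, s -> z, t -> d / _ Z: no change
2. 0 -> a / C _ C: inserts after position(s) 10: ugapetabodafo
3. f -> v, k -> g, s -> z / V _ V: fires at position(s) 12: ugapetabodavo
surface: ugapetabodavo

cell SUR=pa, KEL=gu, NUM=ma:
underlying: ugapet-et-bod-fo
1. k -> g, s -> z, t -> d / _ Z: fires at position(s) 8: ugapetedbodfo
2. 0 -> a / C _ C: inserts after position(s) 8, 11: ugapetedabodafo
3. f -> v, k -> g, s -> z / V _ V: fires at position(s) 14: ugapetedabodavo
surface: ugapetedabodavo

cell SUR=pa, KEL=pa, NUM=ma:
underlying: ugapet-et-bod-pa
1. k -> g, s -> z, t -> d / _ Z: fires at position(s) 8: ugapetedbodpa
2. 0 -> a / C _ C: inserts after position(s) 8, 11: ugapetedabodapa
3. f -> v, k -> g, s -> z / V _ V: no change
surface: ugapetedabodapa


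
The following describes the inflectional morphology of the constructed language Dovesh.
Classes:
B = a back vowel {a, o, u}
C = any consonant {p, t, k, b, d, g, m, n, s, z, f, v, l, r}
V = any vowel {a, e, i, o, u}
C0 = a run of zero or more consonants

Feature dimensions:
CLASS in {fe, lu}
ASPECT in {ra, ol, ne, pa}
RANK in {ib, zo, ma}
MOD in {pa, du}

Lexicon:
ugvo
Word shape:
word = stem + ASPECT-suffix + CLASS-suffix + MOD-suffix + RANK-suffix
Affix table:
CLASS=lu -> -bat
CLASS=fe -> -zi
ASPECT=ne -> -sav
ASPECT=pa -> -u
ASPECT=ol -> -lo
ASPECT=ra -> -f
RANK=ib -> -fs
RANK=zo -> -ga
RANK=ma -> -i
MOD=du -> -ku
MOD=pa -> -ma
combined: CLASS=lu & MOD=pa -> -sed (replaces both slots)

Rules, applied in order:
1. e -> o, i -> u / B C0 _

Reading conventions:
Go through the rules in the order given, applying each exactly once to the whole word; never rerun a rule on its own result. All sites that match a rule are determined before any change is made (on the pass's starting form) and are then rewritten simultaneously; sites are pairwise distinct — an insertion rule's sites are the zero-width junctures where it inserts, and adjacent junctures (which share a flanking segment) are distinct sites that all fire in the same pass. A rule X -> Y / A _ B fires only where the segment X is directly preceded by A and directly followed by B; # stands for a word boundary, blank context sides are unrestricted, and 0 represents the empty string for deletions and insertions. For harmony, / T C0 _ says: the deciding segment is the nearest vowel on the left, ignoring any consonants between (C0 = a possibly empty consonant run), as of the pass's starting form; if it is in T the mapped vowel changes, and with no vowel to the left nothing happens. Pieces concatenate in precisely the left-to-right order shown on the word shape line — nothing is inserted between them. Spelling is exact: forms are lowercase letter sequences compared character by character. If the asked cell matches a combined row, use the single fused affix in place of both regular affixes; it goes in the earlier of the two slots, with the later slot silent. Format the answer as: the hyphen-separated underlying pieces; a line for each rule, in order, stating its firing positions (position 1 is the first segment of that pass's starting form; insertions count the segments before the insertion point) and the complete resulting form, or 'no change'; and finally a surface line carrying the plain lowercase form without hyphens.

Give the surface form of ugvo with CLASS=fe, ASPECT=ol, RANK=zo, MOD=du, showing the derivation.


underlying: ugvo-lo-zi-ku-ga
1. e -> o, i -> u / B C0 _: fires at position(s) 8: ugvolozukuga
surface: ugvolozukuga


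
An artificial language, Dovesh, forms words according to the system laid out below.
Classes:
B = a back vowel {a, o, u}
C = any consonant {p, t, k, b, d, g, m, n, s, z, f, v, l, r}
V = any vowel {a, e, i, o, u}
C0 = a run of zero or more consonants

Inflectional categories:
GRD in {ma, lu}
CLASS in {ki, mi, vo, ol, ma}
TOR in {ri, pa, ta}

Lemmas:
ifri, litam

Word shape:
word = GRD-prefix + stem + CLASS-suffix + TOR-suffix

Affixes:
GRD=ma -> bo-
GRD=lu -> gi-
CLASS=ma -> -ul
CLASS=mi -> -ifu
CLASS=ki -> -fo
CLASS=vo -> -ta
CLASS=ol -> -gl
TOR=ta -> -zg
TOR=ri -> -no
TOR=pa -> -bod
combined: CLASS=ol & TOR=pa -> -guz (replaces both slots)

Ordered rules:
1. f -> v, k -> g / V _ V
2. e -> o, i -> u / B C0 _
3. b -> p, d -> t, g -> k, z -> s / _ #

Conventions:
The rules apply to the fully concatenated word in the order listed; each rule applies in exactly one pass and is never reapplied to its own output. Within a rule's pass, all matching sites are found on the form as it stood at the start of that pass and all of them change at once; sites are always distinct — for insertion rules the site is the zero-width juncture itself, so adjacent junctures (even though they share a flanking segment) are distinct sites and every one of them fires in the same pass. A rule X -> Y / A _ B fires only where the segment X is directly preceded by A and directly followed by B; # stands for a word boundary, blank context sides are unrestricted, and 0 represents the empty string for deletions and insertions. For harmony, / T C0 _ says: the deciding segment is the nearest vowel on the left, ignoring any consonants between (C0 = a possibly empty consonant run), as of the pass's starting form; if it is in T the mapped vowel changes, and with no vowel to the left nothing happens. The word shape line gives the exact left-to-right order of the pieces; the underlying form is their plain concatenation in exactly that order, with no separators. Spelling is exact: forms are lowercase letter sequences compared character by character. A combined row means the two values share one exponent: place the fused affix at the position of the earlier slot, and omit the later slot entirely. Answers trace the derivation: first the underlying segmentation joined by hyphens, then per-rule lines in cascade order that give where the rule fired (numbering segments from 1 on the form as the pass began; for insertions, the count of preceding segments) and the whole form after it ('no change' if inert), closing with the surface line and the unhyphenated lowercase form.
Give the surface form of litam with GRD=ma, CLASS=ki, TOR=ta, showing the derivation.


underlying: bo-litam-fo-zg
1. f -> v, k -> g / V _ V: no change
2. e -> o, i -> u / B C0 _: fires at position(s) 4: bolutamfozg
3. b -> p, d -> t, g -> k, z -> s / _ #: fires at position(s) 11: bolutamfozk
surface: bolutamfozk


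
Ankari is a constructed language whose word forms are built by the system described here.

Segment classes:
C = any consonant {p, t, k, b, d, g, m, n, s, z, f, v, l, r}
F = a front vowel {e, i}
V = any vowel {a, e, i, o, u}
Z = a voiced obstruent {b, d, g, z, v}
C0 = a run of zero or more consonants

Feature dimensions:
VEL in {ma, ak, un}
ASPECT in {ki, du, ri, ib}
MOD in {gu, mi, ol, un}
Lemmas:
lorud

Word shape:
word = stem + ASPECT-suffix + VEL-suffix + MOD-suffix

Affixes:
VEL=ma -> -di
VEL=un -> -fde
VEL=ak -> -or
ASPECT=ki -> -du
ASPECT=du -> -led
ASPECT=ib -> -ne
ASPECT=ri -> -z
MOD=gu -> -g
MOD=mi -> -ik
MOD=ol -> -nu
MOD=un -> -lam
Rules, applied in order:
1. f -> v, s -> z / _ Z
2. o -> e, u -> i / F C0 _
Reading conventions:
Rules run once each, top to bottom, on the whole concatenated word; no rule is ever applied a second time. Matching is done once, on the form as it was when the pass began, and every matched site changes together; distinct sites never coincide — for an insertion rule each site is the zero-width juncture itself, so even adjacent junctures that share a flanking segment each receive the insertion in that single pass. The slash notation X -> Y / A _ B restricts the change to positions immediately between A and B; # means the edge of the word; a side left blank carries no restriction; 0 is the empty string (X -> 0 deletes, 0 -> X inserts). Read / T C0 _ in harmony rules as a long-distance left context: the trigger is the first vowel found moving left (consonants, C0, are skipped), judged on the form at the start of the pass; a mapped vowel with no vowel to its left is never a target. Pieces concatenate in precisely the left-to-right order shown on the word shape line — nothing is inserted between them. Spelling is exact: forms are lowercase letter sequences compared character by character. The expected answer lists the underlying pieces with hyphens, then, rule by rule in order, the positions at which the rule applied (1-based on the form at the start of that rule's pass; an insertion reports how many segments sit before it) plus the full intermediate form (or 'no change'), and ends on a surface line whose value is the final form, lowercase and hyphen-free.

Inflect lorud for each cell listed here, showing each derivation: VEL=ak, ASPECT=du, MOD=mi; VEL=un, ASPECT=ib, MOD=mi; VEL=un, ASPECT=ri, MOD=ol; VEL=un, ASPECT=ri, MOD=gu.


cell VEL=ak, ASPECT=du, MOD=mi:
underlying: lorud-led-or-ik
1. f -> v, s -> z / _ Z: no change
2. o -> e, u -> i / F C0 _: fires at position(s) 9: lorudlederik
surface: lorudlederik

cell VEL=un, ASPECT=ib, MOD=mi:
underlying: lorud-ne-fde-ik
1. f -> v, s -> z / _ Z: fires at position(s) 8: lorudnevdeik
2. o -> e, u -> i / F C0 _: no change
surface: lorudnevdeik

cell VEL=un, ASPECT=ri, MOD=ol:
underlying: lorud-z-fde-nu
1. f -> v, s -> z / _ Z: fires at position(s) 7: lorudzvdenu
2. o -> e, u -> i / F C0 _: fires at position(s) 11: lorudzvdeni
surface: lorudzvdeni

cell VEL=un, ASPECT=ri, MOD=gu:
underlying: lorud-z-fde-g
1. f -> v, s -> z / _ Z: fires at position(s) 7: lorudzvdeg
2. o -> e, u -> i / F C0 _: no change
surface: lorudzvdeg


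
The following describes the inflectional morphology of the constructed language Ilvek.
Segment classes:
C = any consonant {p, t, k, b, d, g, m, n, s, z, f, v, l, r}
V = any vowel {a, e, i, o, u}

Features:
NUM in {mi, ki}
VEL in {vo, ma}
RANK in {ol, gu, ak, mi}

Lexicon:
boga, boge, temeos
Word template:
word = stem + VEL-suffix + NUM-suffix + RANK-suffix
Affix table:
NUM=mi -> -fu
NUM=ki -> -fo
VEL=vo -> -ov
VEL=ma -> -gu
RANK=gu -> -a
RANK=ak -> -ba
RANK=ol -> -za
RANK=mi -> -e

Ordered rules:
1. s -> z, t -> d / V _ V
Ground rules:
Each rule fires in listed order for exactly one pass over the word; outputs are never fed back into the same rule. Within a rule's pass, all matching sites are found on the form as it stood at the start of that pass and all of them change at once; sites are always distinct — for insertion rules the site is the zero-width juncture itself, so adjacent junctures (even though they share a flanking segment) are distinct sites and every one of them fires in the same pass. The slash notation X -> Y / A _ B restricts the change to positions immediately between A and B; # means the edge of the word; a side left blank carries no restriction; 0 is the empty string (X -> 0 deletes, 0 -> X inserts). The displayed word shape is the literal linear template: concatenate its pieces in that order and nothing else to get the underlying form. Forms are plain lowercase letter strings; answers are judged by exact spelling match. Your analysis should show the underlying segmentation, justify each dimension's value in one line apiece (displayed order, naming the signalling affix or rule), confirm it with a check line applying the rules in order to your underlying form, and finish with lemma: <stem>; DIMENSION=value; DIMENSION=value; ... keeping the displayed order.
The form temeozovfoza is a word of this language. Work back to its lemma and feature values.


underlying: temeos-ov-fo-za
NUM=ki - signalled by the affix -fo
VEL=vo - signalled by the affix -ov
RANK=ol - signalled by the affix -za
check: temeosovfoza -> temeozovfoza
lemma: temeos; NUM=ki; VEL=vo; RANK=ol


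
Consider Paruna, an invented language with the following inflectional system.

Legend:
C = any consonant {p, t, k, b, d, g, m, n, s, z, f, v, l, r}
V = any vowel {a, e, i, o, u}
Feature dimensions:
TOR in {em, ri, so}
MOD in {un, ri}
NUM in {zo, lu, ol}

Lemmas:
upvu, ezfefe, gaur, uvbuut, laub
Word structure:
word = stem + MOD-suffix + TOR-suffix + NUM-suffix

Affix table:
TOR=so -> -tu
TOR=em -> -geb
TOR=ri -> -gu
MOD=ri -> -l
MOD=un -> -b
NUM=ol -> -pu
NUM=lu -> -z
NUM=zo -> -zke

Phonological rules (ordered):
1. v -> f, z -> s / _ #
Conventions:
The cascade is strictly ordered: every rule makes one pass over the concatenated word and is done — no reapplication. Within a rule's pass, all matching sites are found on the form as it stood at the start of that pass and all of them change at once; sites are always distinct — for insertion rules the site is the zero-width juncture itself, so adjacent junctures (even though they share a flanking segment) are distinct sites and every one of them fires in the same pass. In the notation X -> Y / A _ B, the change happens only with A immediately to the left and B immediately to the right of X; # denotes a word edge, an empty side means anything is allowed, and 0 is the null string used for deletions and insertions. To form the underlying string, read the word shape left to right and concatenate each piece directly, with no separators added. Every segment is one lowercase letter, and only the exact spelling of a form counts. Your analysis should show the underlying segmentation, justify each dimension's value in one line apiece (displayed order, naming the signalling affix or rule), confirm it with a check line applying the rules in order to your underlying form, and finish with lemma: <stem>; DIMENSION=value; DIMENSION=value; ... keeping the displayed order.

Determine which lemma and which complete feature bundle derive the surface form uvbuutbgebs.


underlying: uvbuut-b-geb-z
TOR=em - signalled by the affix -geb
MOD=un - signalled by the affix -b
NUM=lu - signalled by the affix -z
check: uvbuutbgebz -> uvbuutbgebs
lemma: uvbuut; TOR=em; MOD=un; NUM=lu


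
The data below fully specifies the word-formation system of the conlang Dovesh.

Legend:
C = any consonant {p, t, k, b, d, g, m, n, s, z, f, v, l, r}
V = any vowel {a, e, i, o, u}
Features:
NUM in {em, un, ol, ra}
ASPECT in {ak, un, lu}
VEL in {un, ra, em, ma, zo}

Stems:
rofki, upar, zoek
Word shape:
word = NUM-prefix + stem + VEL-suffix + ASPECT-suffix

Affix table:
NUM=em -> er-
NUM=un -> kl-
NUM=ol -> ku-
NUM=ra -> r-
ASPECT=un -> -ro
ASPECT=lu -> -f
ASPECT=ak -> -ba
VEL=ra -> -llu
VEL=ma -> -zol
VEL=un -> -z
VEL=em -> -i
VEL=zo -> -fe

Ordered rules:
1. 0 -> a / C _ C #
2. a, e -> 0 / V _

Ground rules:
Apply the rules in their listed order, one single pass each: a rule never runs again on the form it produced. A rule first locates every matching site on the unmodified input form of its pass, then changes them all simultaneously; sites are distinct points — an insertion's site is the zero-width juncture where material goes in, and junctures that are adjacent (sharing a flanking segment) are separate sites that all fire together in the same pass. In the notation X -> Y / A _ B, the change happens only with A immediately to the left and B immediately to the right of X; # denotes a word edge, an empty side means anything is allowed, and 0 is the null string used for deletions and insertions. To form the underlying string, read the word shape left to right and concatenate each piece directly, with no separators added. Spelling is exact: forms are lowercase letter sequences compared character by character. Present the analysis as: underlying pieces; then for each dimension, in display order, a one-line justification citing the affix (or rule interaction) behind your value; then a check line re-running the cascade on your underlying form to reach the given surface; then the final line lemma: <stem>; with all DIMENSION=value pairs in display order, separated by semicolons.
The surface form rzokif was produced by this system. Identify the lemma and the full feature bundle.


underlying: r-zoek-i-f
NUM=ra - signalled by the affix r-
ASPECT=lu - signalled by the affix -f
VEL=em - signalled by the affix -i
check: rzoekif -> rzoekif -> rzokif
lemma: zoek; NUM=ra; ASPECT=lu; VEL=em


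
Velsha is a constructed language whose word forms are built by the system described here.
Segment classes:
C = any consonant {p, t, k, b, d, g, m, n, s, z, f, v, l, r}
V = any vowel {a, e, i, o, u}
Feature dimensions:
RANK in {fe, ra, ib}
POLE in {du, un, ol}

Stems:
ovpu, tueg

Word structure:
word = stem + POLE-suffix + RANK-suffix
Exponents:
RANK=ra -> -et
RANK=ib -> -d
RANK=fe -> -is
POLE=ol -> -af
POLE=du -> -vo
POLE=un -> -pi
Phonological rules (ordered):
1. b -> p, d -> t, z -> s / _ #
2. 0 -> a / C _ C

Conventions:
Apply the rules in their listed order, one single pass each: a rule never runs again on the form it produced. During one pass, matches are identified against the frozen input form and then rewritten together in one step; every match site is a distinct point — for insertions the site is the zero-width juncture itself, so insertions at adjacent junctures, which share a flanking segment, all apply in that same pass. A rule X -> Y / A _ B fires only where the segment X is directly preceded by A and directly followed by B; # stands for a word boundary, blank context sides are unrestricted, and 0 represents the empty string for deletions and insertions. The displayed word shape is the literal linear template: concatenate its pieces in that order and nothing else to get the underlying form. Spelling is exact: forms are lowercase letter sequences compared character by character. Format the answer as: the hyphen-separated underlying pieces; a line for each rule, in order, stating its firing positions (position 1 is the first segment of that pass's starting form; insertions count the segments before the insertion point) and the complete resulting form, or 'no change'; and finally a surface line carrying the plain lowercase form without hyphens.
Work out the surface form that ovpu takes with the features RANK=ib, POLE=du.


underlying: ovpu-vo-d
1. b -> p, d -> t, z -> s / _ #: fires at position(s) 7: ovpuvot
2. 0 -> a / C _ C: inserts after position(s) 2: ovapuvot
surface: ovapuvot


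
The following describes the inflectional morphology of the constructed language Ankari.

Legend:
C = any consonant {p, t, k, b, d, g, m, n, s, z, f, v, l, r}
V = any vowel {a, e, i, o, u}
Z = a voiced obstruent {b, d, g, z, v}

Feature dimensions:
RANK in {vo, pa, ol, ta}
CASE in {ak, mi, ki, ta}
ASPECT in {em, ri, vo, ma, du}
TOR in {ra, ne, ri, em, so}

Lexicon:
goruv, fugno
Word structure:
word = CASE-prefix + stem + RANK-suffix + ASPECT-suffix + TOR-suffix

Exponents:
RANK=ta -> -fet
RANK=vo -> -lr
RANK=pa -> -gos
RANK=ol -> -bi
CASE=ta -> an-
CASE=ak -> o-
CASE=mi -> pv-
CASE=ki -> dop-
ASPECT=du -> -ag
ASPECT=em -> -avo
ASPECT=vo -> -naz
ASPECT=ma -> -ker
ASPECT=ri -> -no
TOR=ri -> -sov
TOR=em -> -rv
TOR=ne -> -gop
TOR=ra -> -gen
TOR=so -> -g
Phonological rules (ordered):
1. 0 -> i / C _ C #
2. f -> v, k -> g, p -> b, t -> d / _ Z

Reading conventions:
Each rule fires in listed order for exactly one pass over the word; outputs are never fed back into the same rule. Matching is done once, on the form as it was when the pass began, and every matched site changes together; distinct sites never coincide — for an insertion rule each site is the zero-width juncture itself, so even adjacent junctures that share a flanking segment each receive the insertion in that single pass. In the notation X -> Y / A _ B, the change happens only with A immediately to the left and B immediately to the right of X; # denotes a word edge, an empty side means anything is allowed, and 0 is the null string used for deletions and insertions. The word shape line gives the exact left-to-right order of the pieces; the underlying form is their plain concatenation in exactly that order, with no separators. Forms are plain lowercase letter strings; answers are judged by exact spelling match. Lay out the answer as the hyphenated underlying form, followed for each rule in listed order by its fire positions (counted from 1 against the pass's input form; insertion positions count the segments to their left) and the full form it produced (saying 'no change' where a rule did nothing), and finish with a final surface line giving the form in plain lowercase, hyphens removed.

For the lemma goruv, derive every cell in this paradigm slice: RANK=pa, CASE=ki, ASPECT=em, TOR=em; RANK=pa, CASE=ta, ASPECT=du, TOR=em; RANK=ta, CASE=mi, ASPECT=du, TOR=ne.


cell RANK=pa, CASE=ki, ASPECT=em, TOR=em:
underlying: dop-goruv-gos-avo-rv
1. 0 -> i / C _ C #: inserts after position(s) 15: dopgoruvgosavoriv
2. f -> v, k -> g, p -> b, t -> d / _ Z: fires at position(s) 3: dobgoruvgosavoriv
surface: dobgoruvgosavoriv

cell RANK=pa, CASE=ta, ASPECT=du, TOR=em:
underlying: an-goruv-gos-ag-rv
1. 0 -> i / C _ C #: inserts after position(s) 13: angoruvgosagriv
2. f -> v, k -> g, p -> b, t -> d / _ Z: no change
surface: angoruvgosagriv

cell RANK=ta, CASE=mi, ASPECT=du, TOR=ne:
underlying: pv-goruv-fet-ag-gop
1. 0 -> i / C _ C #: no change
2. f -> v, k -> g, p -> b, t -> d / _ Z: fires at position(s) 1: bvgoruvfetaggop
surface: bvgoruvfetaggop


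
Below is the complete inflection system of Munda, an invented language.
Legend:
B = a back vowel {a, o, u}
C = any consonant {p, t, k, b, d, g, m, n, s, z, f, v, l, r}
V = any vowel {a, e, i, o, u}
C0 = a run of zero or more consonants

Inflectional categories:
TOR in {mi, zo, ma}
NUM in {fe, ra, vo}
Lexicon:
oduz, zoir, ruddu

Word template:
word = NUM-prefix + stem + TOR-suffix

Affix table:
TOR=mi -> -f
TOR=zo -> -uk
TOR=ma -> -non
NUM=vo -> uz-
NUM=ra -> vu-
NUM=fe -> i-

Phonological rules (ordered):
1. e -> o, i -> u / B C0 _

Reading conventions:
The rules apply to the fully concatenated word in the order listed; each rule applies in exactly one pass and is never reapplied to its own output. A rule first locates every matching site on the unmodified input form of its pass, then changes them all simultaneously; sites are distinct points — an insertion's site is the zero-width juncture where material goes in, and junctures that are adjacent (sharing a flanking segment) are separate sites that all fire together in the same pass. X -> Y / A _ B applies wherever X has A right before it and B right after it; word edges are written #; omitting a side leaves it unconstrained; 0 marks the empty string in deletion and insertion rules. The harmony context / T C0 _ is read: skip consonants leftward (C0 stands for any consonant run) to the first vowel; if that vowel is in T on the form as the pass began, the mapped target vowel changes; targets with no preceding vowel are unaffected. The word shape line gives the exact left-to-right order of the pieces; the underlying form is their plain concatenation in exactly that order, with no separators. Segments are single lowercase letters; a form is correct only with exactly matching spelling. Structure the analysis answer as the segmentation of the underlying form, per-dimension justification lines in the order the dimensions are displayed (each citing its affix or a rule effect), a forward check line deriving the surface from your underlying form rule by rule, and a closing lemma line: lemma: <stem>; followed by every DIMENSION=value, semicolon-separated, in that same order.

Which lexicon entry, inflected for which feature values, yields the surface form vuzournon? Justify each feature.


underlying: vu-zoir-non
TOR=ma - signalled by the affix -non
NUM=ra - signalled by the affix vu-
check: vuzoirnon -> vuzournon
lemma: zoir; TOR=ma; NUM=ra


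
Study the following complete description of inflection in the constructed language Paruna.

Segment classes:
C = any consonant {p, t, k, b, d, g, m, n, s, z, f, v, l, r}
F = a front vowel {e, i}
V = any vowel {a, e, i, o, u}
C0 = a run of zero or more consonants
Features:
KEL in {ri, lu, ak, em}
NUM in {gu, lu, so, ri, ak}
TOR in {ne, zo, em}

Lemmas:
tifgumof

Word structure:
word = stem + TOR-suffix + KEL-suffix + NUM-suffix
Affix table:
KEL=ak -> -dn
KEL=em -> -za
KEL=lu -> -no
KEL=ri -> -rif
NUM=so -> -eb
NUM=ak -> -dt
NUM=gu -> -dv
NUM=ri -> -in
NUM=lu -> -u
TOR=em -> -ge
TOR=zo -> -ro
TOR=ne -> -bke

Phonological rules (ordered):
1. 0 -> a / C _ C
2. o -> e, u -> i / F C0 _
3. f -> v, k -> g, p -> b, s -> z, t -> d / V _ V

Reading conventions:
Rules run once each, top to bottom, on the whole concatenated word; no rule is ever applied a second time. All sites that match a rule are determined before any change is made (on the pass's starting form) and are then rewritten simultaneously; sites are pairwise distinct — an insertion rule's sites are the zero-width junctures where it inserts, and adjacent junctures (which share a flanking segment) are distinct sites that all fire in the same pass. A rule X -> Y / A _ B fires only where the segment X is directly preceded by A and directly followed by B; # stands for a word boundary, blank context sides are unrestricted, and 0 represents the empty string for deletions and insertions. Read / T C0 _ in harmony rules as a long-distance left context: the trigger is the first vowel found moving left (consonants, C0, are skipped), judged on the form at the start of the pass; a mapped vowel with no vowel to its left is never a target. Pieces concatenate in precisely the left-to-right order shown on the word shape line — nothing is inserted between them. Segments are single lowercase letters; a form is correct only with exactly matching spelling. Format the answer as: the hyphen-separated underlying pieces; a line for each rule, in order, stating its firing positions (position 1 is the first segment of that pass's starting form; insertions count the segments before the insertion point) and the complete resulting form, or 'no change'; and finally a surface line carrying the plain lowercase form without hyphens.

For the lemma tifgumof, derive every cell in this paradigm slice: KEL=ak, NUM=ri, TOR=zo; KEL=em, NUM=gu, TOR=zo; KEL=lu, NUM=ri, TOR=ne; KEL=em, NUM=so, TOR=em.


cell KEL=ak, NUM=ri, TOR=zo:
underlying: tifgumof-ro-dn-in
1. 0 -> a / C _ C: inserts after position(s) 3, 8, 11: tifagumofarodanin
2. o -> e, u -> i / F C0 _: no change
3. f -> v, k -> g, p -> b, s -> z, t -> d / V _ V: fires at position(s) 3, 9: tivagumovarodanin
surface: tivagumovarodanin

cell KEL=em, NUM=gu, TOR=zo:
underlying: tifgumof-ro-za-dv
1. 0 -> a / C _ C: inserts after position(s) 3, 8, 13: tifagumofarozadav
2. o -> e, u -> i / F C0 _: no change
3. f -> v, k -> g, p -> b, s -> z, t -> d / V _ V: fires at position(s) 3, 9: tivagumovarozadav
surface: tivagumovarozadav

cell KEL=lu, NUM=ri, TOR=ne:
underlying: tifgumof-bke-no-in
1. 0 -> a / C _ C: inserts after position(s) 3, 8, 9: tifagumofabakenoin
2. o -> e, u -> i / F C0 _: fires at position(s) 16: tifagumofabakenein
3. f -> v, k -> g, p -> b, s -> z, t -> d / V _ V: fires at position(s) 3, 9, 13: tivagumovabagenein
surface: tivagumovabagenein

cell KEL=em, NUM=so, TOR=em:
underlying: tifgumof-ge-za-eb
1. 0 -> a / C _ C: inserts after position(s) 3, 8: tifagumofagezaeb
2. o -> e, u -> i / F C0 _: no change
3. f -> v, k -> g, p -> b, s -> z, t -> d / V _ V: fires at position(s) 3, 9: tivagumovagezaeb
surface: tivagumovagezaeb
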